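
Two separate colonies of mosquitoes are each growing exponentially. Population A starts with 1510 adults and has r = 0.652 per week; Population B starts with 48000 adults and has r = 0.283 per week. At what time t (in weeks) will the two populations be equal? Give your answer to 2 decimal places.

9.37 weeks

Set 1510·e^(0.652t) = 48000·e^(0.283t).
e^((0.652 − 0.283)t) = 48000/1510 → e^(0.369·t) = 31.788.
0.369·t = ln(31.788) = 3.4591, so t = 3.4591/0.369 = 9.3742.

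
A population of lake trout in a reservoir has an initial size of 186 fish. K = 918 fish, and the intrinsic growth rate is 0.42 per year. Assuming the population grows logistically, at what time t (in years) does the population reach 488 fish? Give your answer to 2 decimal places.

3.56 years

A = (K − N₀)/N₀ = (918 − 186)/186 = 3.9355.
Solve 918/(1 + 3.9355·e^(−0.42t)) = 488: 1 + 3.9355·e^(−0.42t) = 1.8811, so e^(−0.42t) = 0.223898.
−0.42·t = ln(0.223898) = -1.4966, so t = 1.4966/0.42 = 3.5632.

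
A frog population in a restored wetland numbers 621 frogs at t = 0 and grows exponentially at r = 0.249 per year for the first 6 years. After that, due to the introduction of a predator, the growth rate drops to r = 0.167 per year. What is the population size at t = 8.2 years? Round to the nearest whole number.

Phase 1: N(6) = 621·e^(0.249×6) = 621·e^1.494 = 2766.48.
Phase 2 runs for 8.2 − 6 = 2.2 years at r = 0.167.
N(8.2) = 2766.48·e^(0.167×2.2) = 2766.48·e^0.3674 = 3994.73.

3995 frogs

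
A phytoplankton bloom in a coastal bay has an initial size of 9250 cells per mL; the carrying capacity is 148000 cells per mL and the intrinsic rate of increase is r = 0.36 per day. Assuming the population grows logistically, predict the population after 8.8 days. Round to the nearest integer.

90724 cells per mL

A = (K − N₀)/N₀ = (148000 − 9250)/9250 = 15.
N(t) = K/(1 + A·e^(−rt)) = 148000/(1 + 15×e^(−0.36×8.8)).
e^(−3.168) = 0.042088; denominator = 1 + 15×0.042088 = 1.6313.
N = 148000/1.6313 = 90724.3.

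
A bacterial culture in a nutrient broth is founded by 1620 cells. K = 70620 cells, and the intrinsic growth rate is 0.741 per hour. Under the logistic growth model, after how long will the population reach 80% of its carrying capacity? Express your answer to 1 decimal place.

A = (K − N₀)/N₀ = (70620 − 1620)/1620 = 42.593.
Solve 70620/(1 + 42.593·e^(−0.741t)) = 56496: 1 + 42.593·e^(−0.741t) = 1.25, so e^(−0.741t) = 0.00586957.
−0.741·t = ln(0.00586957) = -5.138, so t = 5.138/0.741 = 6.9338.

6.9 hours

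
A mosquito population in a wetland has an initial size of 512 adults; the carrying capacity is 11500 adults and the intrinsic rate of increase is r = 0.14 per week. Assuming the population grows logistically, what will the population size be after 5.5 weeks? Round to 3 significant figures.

A = (K − N₀)/N₀ = (11500 − 512)/512 = 21.461.
N(t) = K/(1 + A·e^(−rt)) = 11500/(1 + 21.461×e^(−0.14×5.5)).
e^(−0.77) = 0.46301; denominator = 1 + 21.461×0.46301 = 10.937.
N = 11500/10.937 = 1051.51.

1050 adults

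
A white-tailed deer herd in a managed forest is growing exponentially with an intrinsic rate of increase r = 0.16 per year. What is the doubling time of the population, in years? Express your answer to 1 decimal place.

Doubling time t_d = ln(2)/r = 0.6931/0.16 = 4.3322.

4.3 years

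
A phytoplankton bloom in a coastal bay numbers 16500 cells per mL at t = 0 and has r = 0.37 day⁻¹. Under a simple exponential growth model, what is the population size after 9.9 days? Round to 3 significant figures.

643000 cells per mL

N(t) = N₀·e^(rt) = 16500 × e^(0.37×9.9) = 16500 × e^3.663.
e^3.663 ≈ 38.978, so N ≈ 16500 × 38.978 = 643139.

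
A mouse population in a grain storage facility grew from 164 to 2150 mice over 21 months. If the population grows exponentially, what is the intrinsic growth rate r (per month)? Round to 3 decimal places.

From N(t) = N₀·e^(rt): e^(r·21) = 2150/164 = 13.11.
r·21 = ln(13.11) = 2.5734, so r = 2.5734/21 = 0.12254.

0.123 per month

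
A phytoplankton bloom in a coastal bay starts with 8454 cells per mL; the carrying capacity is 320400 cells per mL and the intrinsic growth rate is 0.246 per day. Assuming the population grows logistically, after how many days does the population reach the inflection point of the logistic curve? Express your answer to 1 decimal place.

14.7 days

Logistic growth is fastest at N = K/2 = 160200.
A = (K − N₀)/N₀ = 36.899. Set K/(1 + A·e^(−rt)) = K/2 → A·e^(−rt) = 1.
e^(−0.246t) = 1/36.899 = 0.0271008, so t = ln(36.899)/0.246 = 3.6082/0.246 = 14.667.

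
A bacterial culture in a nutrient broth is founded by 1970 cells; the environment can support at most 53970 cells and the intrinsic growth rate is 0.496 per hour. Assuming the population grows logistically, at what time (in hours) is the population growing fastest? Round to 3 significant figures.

Logistic growth is fastest at N = K/2 = 26985.
A = (K − N₀)/N₀ = 26.396. Set K/(1 + A·e^(−rt)) = K/2 → A·e^(−rt) = 1.
e^(−0.496t) = 1/26.396 = 0.0378846, so t = ln(26.396)/0.496 = 3.2732/0.496 = 6.5992.

6.60 hours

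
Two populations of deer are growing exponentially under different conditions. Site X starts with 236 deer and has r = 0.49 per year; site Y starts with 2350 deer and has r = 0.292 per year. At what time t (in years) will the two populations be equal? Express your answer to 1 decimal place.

11.6 years

Set 236·e^(0.49t) = 2350·e^(0.292t).
e^((0.49 − 0.292)t) = 2350/236 → e^(0.198·t) = 9.9576.
0.198·t = ln(9.9576) = 2.2983, so t = 2.2983/0.198 = 11.608.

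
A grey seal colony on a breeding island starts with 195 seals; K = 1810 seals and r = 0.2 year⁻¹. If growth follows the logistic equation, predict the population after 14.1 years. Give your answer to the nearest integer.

1212 seals

A = (K − N₀)/N₀ = (1810 − 195)/195 = 8.2821.
N(t) = K/(1 + A·e^(−rt)) = 1810/(1 + 8.2821×e^(−0.2×14.1)).
e^(−2.82) = 0.059606; denominator = 1 + 8.2821×0.059606 = 1.4937.
N = 1810/1.4937 = 1211.79.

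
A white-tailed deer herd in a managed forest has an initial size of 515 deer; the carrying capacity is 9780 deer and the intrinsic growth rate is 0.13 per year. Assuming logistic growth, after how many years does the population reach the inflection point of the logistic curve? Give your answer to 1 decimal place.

Logistic growth is fastest at N = K/2 = 4890.
A = (K − N₀)/N₀ = 17.99. Set K/(1 + A·e^(−rt)) = K/2 → A·e^(−rt) = 1.
e^(−0.13t) = 1/17.99 = 0.0555855, so t = ln(17.99)/0.13 = 2.8898/0.13 = 22.229.

22.2 years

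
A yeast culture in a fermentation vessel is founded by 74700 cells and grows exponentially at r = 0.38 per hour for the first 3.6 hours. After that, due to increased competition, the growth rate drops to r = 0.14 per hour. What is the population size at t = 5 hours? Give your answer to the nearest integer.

356909 cells

Phase 1: N(3.6) = 74700·e^(0.38×3.6) = 74700·e^1.368 = 293383.
Phase 2 runs for 5 − 3.6 = 1.4 hours at r = 0.14.
N(5) = 293383·e^(0.14×1.4) = 293383·e^0.196 = 356909.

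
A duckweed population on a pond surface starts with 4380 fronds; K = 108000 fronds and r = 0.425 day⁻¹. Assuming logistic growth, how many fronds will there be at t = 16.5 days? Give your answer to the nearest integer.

105747 fronds

A = (K − N₀)/N₀ = (108000 − 4380)/4380 = 23.658.
N(t) = K/(1 + A·e^(−rt)) = 108000/(1 + 23.658×e^(−0.425×16.5)).
e^(−7.013) = 0.00090055; denominator = 1 + 23.658×0.00090055 = 1.0213.
N = 108000/1.0213 = 105747.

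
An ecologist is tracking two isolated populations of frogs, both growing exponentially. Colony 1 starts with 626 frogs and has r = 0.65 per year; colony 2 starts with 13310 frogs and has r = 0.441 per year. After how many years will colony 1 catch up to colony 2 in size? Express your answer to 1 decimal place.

Set 626·e^(0.65t) = 13310·e^(0.441t).
e^((0.65 − 0.441)t) = 13310/626 → e^(0.209·t) = 21.262.
0.209·t = ln(21.262) = 3.0569, so t = 3.0569/0.209 = 14.626.

14.6 years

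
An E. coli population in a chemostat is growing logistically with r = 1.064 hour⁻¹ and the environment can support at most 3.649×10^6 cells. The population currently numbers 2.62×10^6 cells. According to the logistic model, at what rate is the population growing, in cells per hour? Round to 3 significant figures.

dN/dt = rN(1 − N/K) = 1.064 × 2.62×10^6 × (1 − 2.62×10^6/3.649×10^6).
1 − 2.62×10^6/3.649×10^6 = 0.282; dN/dt = 1.064 × 2.62×10^6 × 0.282 = 7.86112×10^5.

786000 cells per hour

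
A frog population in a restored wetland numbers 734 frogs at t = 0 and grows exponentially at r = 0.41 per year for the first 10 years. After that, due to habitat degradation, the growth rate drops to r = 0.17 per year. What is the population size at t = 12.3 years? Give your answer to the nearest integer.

Phase 1: N(10) = 734·e^(0.41×10) = 734·e^4.1 = 44289.8.
Phase 2 runs for 12.3 − 10 = 2.3 years at r = 0.17.
N(12.3) = 44289.8·e^(0.17×2.3) = 44289.8·e^0.391 = 65480.6.

65481 frogs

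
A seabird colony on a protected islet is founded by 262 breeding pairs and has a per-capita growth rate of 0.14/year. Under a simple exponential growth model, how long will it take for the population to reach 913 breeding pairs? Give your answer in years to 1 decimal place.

Set N₀·e^(rt) = 913: e^(0.14·t) = 913/262 = 3.4847.
0.14·t = ln(3.4847) = 1.2484, so t = 1.2484/0.14 = 8.9171.

8.9 years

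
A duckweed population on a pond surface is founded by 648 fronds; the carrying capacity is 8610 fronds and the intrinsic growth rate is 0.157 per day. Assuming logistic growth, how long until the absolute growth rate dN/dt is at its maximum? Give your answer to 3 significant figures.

16.0 days

Logistic growth is fastest at N = K/2 = 4305.
A = (K − N₀)/N₀ = 12.287. Set K/(1 + A·e^(−rt)) = K/2 → A·e^(−rt) = 1.
e^(−0.157t) = 1/12.287 = 0.0813866, so t = ln(12.287)/0.157 = 2.5085/0.157 = 15.978.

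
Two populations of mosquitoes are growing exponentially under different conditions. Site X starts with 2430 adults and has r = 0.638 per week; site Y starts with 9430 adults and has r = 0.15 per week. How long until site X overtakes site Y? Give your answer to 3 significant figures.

2.78 weeks

Set 2430·e^(0.638t) = 9430·e^(0.15t).
e^((0.638 − 0.15)t) = 9430/2430 → e^(0.488·t) = 3.8807.
0.488·t = ln(3.8807) = 1.356, so t = 1.356/0.488 = 2.7787.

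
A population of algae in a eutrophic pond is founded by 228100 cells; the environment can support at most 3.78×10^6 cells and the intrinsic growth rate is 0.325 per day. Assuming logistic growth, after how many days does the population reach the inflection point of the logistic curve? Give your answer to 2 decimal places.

Logistic growth is fastest at N = K/2 = 1.89×10^6.
A = (K − N₀)/N₀ = 15.572. Set K/(1 + A·e^(−rt)) = K/2 → A·e^(−rt) = 1.
e^(−0.325t) = 1/15.572 = 0.0642192, so t = ln(15.572)/0.325 = 2.7455/0.325 = 8.4476.

8.45 days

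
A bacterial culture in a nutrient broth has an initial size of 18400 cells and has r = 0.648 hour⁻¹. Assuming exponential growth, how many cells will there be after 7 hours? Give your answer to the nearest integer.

N(t) = N₀·e^(rt) = 18400 × e^(0.648×7) = 18400 × e^4.536.
e^4.536 ≈ 93.317, so N ≈ 18400 × 93.317 = 1.717029×10^6.

1717029 cells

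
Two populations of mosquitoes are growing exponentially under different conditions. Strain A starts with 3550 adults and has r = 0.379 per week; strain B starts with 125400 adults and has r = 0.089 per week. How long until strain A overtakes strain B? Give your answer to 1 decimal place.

12.3 weeks

Set 3550·e^(0.379t) = 125400·e^(0.089t).
e^((0.379 − 0.089)t) = 125400/3550 → e^(0.29·t) = 35.324.
0.29·t = ln(35.324) = 3.5646, so t = 3.5646/0.29 = 12.292.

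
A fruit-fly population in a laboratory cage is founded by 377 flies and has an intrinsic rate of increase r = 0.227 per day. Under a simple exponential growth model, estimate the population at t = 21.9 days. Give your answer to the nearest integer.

54369 flies

N(t) = N₀·e^(rt) = 377 × e^(0.227×21.9) = 377 × e^4.971.
e^4.971 ≈ 144.21, so N ≈ 377 × 144.21 = 54368.8.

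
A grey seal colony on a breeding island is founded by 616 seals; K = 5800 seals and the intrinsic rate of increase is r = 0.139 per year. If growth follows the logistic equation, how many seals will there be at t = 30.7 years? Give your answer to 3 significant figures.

A = (K − N₀)/N₀ = (5800 − 616)/616 = 8.4156.
N(t) = K/(1 + A·e^(−rt)) = 5800/(1 + 8.4156×e^(−0.139×30.7)).
e^(−4.267) = 0.01402; denominator = 1 + 8.4156×0.01402 = 1.118.
N = 5800/1.118 = 5187.91.

5190 seals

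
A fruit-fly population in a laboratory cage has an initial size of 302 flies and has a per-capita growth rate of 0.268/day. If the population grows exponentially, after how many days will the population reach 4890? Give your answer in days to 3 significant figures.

Set N₀·e^(rt) = 4890: e^(0.268·t) = 4890/302 = 16.192.
0.268·t = ln(16.192) = 2.7845, so t = 2.7845/0.268 = 10.39.

10.4 days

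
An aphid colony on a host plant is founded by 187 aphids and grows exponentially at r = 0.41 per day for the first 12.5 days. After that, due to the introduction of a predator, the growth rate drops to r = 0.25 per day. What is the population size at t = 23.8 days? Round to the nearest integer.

Phase 1: N(12.5) = 187·e^(0.41×12.5) = 187·e^5.125 = 31448.6.
Phase 2 runs for 23.8 − 12.5 = 11.3 days at r = 0.25.
N(23.8) = 31448.6·e^(0.25×11.3) = 31448.6·e^2.825 = 530253.

530253 aphids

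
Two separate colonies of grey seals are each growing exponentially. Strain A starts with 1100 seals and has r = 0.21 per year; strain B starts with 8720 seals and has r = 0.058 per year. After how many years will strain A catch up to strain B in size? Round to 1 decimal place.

13.6 years

Set 1100·e^(0.21t) = 8720·e^(0.058t).
e^((0.21 − 0.058)t) = 8720/1100 → e^(0.152·t) = 7.9273.
0.152·t = ln(7.9273) = 2.0703, so t = 2.0703/0.152 = 13.62.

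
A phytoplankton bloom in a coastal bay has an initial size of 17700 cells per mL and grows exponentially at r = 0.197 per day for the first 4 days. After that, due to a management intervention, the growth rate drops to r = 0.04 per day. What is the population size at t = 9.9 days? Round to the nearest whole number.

49282 cells per mL

Phase 1: N(4) = 17700·e^(0.197×4) = 17700·e^0.788 = 38922.2.
Phase 2 runs for 9.9 − 4 = 5.9 days at r = 0.04.
N(9.9) = 38922.2·e^(0.04×5.9) = 38922.2·e^0.236 = 49282.3.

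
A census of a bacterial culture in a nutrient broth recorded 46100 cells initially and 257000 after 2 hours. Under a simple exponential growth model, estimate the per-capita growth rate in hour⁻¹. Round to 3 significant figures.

From N(t) = N₀·e^(rt): e^(r·2) = 257000/46100 = 5.5748.
r·2 = ln(5.5748) = 1.7183, so r = 1.7183/2 = 0.85913.

0.859 per hour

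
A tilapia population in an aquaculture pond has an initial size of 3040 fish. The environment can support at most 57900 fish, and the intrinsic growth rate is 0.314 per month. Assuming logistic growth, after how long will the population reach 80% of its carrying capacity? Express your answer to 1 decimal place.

13.6 months

A = (K − N₀)/N₀ = (57900 − 3040)/3040 = 18.046.
Solve 57900/(1 + 18.046·e^(−0.314t)) = 46320: 1 + 18.046·e^(−0.314t) = 1.25, so e^(−0.314t) = 0.0138534.
−0.314·t = ln(0.0138534) = -4.2792, so t = 4.2792/0.314 = 13.628.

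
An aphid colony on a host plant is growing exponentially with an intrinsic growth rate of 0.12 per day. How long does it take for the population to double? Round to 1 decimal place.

5.8 days

Doubling time t_d = ln(2)/r = 0.6931/0.12 = 5.7762.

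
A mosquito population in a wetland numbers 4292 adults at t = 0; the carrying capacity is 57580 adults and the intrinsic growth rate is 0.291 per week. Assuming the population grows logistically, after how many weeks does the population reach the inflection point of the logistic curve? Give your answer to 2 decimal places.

8.66 weeks

Logistic growth is fastest at N = K/2 = 28790.
A = (K − N₀)/N₀ = 12.416. Set K/(1 + A·e^(−rt)) = K/2 → A·e^(−rt) = 1.
e^(−0.291t) = 1/12.416 = 0.0805435, so t = ln(12.416)/0.291 = 2.519/0.291 = 8.6562.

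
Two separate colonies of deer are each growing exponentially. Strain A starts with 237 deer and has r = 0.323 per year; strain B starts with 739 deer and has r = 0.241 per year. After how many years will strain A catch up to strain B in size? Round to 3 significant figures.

13.9 years

Set 237·e^(0.323t) = 739·e^(0.241t).
e^((0.323 − 0.241)t) = 739/237 → e^(0.082·t) = 3.1181.
0.082·t = ln(3.1181) = 1.1372, so t = 1.1372/0.082 = 13.869.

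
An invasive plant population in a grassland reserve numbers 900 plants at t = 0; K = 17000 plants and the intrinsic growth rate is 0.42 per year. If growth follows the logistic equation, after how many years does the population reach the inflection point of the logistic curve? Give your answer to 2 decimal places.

Logistic growth is fastest at N = K/2 = 8500.
A = (K − N₀)/N₀ = 17.889. Set K/(1 + A·e^(−rt)) = K/2 → A·e^(−rt) = 1.
e^(−0.42t) = 1/17.889 = 0.0559006, so t = ln(17.889)/0.42 = 2.8842/0.42 = 6.8671.

6.87 years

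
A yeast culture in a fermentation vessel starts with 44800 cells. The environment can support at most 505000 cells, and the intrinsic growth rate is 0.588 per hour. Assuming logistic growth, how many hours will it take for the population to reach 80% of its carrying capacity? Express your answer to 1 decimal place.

6.3 hours

A = (K − N₀)/N₀ = (505000 − 44800)/44800 = 10.272.
Solve 505000/(1 + 10.272·e^(−0.588t)) = 404000: 1 + 10.272·e^(−0.588t) = 1.25, so e^(−0.588t) = 0.0243372.
−0.588·t = ln(0.0243372) = -3.7157, so t = 3.7157/0.588 = 6.3193.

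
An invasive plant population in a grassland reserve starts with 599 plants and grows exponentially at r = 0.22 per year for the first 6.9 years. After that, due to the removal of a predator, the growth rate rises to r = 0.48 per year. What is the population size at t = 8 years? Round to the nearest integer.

4634 plants

Phase 1: N(6.9) = 599·e^(0.22×6.9) = 599·e^1.518 = 2733.29.
Phase 2 runs for 8 − 6.9 = 1.1 years at r = 0.48.
N(8) = 2733.29·e^(0.48×1.1) = 2733.29·e^0.528 = 4634.4.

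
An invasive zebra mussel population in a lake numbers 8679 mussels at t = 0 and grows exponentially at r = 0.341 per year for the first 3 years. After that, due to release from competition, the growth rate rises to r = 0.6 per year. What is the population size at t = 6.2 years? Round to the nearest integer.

164664 mussels

Phase 1: N(3) = 8679·e^(0.341×3) = 8679·e^1.023 = 24140.9.
Phase 2 runs for 6.2 − 3 = 3.2 years at r = 0.6.
N(6.2) = 24140.9·e^(0.6×3.2) = 24140.9·e^1.92 = 164664.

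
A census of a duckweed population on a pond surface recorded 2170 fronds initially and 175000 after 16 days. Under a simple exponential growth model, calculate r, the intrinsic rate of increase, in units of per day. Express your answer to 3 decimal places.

0.274 per day

From N(t) = N₀·e^(rt): e^(r·16) = 175000/2170 = 80.645.
r·16 = ln(80.645) = 4.3901, so r = 4.3901/16 = 0.27438.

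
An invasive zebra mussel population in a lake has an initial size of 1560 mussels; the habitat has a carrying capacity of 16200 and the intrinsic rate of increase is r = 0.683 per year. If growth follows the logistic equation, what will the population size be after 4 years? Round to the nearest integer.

A = (K − N₀)/N₀ = (16200 − 1560)/1560 = 9.3846.
N(t) = K/(1 + A·e^(−rt)) = 16200/(1 + 9.3846×e^(−0.683×4)).
e^(−2.732) = 0.065089; denominator = 1 + 9.3846×0.065089 = 1.6108.
N = 16200/1.6108 = 10056.9.

10057 mussels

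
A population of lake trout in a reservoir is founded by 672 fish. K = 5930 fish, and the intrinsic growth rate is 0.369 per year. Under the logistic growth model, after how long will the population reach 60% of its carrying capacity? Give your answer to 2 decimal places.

A = (K − N₀)/N₀ = (5930 − 672)/672 = 7.8244.
Solve 5930/(1 + 7.8244·e^(−0.369t)) = 3558: 1 + 7.8244·e^(−0.369t) = 1.6667, so e^(−0.369t) = 0.0852035.
−0.369·t = ln(0.0852035) = -2.4627, so t = 2.4627/0.369 = 6.674.

6.67 years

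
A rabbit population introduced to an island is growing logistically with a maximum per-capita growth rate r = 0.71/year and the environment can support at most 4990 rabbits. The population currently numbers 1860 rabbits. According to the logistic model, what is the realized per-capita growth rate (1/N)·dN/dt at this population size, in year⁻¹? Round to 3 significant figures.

(1/N)·dN/dt = r(1 − N/K) = 0.71 × (1 − 1860/4990).
= 0.71 × 0.62725 = 0.44535.

0.445 per year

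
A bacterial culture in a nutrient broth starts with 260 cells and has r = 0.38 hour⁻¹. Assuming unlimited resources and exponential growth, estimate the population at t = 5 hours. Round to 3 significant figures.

1740 cells

N(t) = N₀·e^(rt) = 260 × e^(0.38×5) = 260 × e^1.9.
e^1.9 ≈ 6.6859, so N ≈ 260 × 6.6859 = 1738.33.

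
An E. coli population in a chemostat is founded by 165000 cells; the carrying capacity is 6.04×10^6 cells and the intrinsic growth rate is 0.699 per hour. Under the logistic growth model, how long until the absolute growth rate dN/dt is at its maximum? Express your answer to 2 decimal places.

Logistic growth is fastest at N = K/2 = 3.02×10^6.
A = (K − N₀)/N₀ = 35.606. Set K/(1 + A·e^(−rt)) = K/2 → A·e^(−rt) = 1.
e^(−0.699t) = 1/35.606 = 0.0280851, so t = ln(35.606)/0.699 = 3.5725/0.699 = 5.1109.

5.11 hours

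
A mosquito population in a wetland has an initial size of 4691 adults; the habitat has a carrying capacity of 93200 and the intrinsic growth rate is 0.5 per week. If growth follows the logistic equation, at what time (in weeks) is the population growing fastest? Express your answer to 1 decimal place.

5.9 weeks

Logistic growth is fastest at N = K/2 = 46600.
A = (K − N₀)/N₀ = 18.868. Set K/(1 + A·e^(−rt)) = K/2 → A·e^(−rt) = 1.
e^(−0.5t) = 1/18.868 = 0.0530003, so t = ln(18.868)/0.5 = 2.9375/0.5 = 5.8749.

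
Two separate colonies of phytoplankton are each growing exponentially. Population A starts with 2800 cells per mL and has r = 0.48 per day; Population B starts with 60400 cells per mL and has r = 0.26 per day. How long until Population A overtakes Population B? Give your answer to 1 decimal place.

Set 2800·e^(0.48t) = 60400·e^(0.26t).
e^((0.48 − 0.26)t) = 60400/2800 → e^(0.22·t) = 21.571.
0.22·t = ln(21.571) = 3.0714, so t = 3.0714/0.22 = 13.961.

14.0 days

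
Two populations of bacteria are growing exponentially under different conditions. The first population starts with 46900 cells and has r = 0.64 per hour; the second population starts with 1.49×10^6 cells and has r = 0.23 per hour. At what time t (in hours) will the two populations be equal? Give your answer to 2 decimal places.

Set 46900·e^(0.64t) = 1.49×10^6·e^(0.23t).
e^((0.64 − 0.23)t) = 1.49×10^6/46900 → e^(0.41·t) = 31.77.
0.41·t = ln(31.77) = 3.4585, so t = 3.4585/0.41 = 8.4354.

8.44 hours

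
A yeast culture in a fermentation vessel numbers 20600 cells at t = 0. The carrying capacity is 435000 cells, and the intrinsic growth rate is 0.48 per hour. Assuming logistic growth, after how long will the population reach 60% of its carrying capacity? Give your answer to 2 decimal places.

7.10 hours

A = (K − N₀)/N₀ = (435000 − 20600)/20600 = 20.117.
Solve 435000/(1 + 20.117·e^(−0.48t)) = 261000: 1 + 20.117·e^(−0.48t) = 1.6667, so e^(−0.48t) = 0.0331403.
−0.48·t = ln(0.0331403) = -3.407, so t = 3.407/0.48 = 7.0979.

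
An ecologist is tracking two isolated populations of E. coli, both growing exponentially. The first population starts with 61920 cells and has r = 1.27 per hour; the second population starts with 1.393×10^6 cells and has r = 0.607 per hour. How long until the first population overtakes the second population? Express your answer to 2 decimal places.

4.70 hours

Set 61920·e^(1.27t) = 1.393×10^6·e^(0.607t).
e^((1.27 − 0.607)t) = 1.393×10^6/61920 → e^(0.663·t) = 22.497.
0.663·t = ln(22.497) = 3.1134, so t = 3.1134/0.663 = 4.6959.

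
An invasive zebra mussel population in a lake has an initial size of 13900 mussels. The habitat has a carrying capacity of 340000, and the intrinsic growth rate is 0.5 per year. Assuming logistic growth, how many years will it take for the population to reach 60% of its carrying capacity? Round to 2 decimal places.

A = (K − N₀)/N₀ = (340000 − 13900)/13900 = 23.46.
Solve 340000/(1 + 23.46·e^(−0.5t)) = 204000: 1 + 23.46·e^(−0.5t) = 1.6667, so e^(−0.5t) = 0.0284166.
−0.5·t = ln(0.0284166) = -3.5608, so t = 3.5608/0.5 = 7.1216.

7.12 years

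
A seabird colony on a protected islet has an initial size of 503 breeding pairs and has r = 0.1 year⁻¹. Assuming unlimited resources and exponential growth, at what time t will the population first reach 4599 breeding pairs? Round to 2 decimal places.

Set N₀·e^(rt) = 4599: e^(0.1·t) = 4599/503 = 9.1431.
0.1·t = ln(9.1431) = 2.213, so t = 2.213/0.1 = 22.13.

22.13 years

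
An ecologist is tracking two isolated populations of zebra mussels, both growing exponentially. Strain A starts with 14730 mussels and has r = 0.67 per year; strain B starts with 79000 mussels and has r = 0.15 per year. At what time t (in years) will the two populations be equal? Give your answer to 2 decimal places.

Set 14730·e^(0.67t) = 79000·e^(0.15t).
e^((0.67 − 0.15)t) = 79000/14730 → e^(0.52·t) = 5.3632.
0.52·t = ln(5.3632) = 1.6796, so t = 1.6796/0.52 = 3.2299.

3.23 years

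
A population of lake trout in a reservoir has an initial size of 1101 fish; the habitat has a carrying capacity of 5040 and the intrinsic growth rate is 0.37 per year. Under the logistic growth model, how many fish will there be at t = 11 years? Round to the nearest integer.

4750 fish

A = (K − N₀)/N₀ = (5040 − 1101)/1101 = 3.5777.
N(t) = K/(1 + A·e^(−rt)) = 5040/(1 + 3.5777×e^(−0.37×11)).
e^(−4.07) = 0.017077; denominator = 1 + 3.5777×0.017077 = 1.0611.
N = 5040/1.0611 = 4749.8.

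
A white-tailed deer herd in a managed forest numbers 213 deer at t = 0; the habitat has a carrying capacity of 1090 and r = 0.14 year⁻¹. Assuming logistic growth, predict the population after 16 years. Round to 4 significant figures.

757.8 deer

A = (K − N₀)/N₀ = (1090 − 213)/213 = 4.1174.
N(t) = K/(1 + A·e^(−rt)) = 1090/(1 + 4.1174×e^(−0.14×16)).
e^(−2.24) = 0.10646; denominator = 1 + 4.1174×0.10646 = 1.4383.
N = 1090/1.4383 = 757.824.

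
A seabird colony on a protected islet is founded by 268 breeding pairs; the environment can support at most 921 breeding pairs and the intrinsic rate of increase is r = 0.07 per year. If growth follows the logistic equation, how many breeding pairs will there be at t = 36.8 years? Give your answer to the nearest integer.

A = (K − N₀)/N₀ = (921 − 268)/268 = 2.4366.
N(t) = K/(1 + A·e^(−rt)) = 921/(1 + 2.4366×e^(−0.07×36.8)).
e^(−2.576) = 0.076078; denominator = 1 + 2.4366×0.076078 = 1.1854.
N = 921/1.1854 = 776.974.

777 breeding pairs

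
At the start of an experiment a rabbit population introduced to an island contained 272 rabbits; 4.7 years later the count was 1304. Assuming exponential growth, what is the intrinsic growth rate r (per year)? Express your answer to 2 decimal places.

From N(t) = N₀·e^(rt): e^(r·4.7) = 1304/272 = 4.7941.
r·4.7 = ln(4.7941) = 1.5674, so r = 1.5674/4.7 = 0.33349.

0.33 per year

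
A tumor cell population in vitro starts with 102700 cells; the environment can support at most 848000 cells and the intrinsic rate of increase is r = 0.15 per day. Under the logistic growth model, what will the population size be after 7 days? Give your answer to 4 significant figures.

A = (K − N₀)/N₀ = (848000 − 102700)/102700 = 7.2571.
N(t) = K/(1 + A·e^(−rt)) = 848000/(1 + 7.2571×e^(−0.15×7)).
e^(−1.05) = 0.34994; denominator = 1 + 7.2571×0.34994 = 3.5395.
N = 848000/3.5395 = 239581.

239600 cells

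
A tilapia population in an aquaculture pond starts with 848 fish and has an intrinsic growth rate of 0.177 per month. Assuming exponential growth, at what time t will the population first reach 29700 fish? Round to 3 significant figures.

20.1 months

Set N₀·e^(rt) = 29700: e^(0.177·t) = 29700/848 = 35.024.
0.177·t = ln(35.024) = 3.556, so t = 3.556/0.177 = 20.091.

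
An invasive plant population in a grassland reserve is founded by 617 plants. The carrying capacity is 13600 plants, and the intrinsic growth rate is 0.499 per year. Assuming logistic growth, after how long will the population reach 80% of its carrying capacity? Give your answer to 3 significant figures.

A = (K − N₀)/N₀ = (13600 − 617)/617 = 21.042.
Solve 13600/(1 + 21.042·e^(−0.499t)) = 10880: 1 + 21.042·e^(−0.499t) = 1.25, so e^(−0.499t) = 0.0118809.
−0.499·t = ln(0.0118809) = -4.4328, so t = 4.4328/0.499 = 8.8834.

8.88 years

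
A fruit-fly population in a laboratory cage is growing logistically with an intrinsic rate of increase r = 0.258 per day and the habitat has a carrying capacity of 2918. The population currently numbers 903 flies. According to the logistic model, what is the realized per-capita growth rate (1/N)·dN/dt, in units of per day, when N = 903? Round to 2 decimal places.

0.18 per day

(1/N)·dN/dt = r(1 − N/K) = 0.258 × (1 − 903/2918).
= 0.258 × 0.69054 = 0.17816.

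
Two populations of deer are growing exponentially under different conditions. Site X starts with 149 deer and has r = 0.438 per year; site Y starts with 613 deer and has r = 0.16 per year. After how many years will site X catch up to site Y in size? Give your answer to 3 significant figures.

5.09 years

Set 149·e^(0.438t) = 613·e^(0.16t).
e^((0.438 − 0.16)t) = 613/149 → e^(0.278·t) = 4.1141.
0.278·t = ln(4.1141) = 1.4144, so t = 1.4144/0.278 = 5.0878.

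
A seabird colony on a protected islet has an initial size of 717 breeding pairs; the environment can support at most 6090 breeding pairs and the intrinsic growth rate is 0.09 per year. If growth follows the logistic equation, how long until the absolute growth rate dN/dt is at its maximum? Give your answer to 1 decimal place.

Logistic growth is fastest at N = K/2 = 3045.
A = (K − N₀)/N₀ = 7.4937. Set K/(1 + A·e^(−rt)) = K/2 → A·e^(−rt) = 1.
e^(−0.09t) = 1/7.4937 = 0.133445, so t = ln(7.4937)/0.09 = 2.0141/0.09 = 22.379.

22.4 years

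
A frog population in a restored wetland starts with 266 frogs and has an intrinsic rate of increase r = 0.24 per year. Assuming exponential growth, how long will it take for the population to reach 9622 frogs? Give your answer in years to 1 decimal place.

15.0 years

Set N₀·e^(rt) = 9622: e^(0.24·t) = 9622/266 = 36.173.
0.24·t = ln(36.173) = 3.5883, so t = 3.5883/0.24 = 14.951.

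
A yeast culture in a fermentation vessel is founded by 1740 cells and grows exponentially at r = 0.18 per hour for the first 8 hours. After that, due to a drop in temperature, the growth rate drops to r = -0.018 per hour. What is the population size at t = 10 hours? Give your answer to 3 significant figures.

7080 cells

Phase 1: N(8) = 1740·e^(0.18×8) = 1740·e^1.44 = 7344.01.
Phase 2 runs for 10 − 8 = 2 hours at r = -0.018.
N(10) = 7344.01·e^(-0.018×2) = 7344.01·e^-0.036 = 7084.33.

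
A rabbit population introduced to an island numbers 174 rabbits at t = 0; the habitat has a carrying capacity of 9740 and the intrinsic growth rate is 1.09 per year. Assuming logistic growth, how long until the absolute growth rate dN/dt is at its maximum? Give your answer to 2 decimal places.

Logistic growth is fastest at N = K/2 = 4870.
A = (K − N₀)/N₀ = 54.977. Set K/(1 + A·e^(−rt)) = K/2 → A·e^(−rt) = 1.
e^(−1.09t) = 1/54.977 = 0.0181894, so t = ln(54.977)/1.09 = 4.0069/1.09 = 3.6761.

3.68 years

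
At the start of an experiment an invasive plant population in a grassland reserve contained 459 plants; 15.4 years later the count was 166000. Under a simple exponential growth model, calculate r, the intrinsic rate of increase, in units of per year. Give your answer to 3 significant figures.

From N(t) = N₀·e^(rt): e^(r·15.4) = 166000/459 = 361.66.
r·15.4 = ln(361.66) = 5.8907, so r = 5.8907/15.4 = 0.38251.

0.383 per year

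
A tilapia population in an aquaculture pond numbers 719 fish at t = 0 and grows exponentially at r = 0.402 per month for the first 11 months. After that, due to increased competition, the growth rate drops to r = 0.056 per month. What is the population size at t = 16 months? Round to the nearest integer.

Phase 1: N(11) = 719·e^(0.402×11) = 719·e^4.422 = 59865.8.
Phase 2 runs for 16 − 11 = 5 months at r = 0.056.
N(16) = 59865.8·e^(0.056×5) = 59865.8·e^0.28 = 79210.3.

79210 fish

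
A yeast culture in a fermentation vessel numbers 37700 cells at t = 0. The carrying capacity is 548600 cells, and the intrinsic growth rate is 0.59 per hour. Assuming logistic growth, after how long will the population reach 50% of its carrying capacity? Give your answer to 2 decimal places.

A = (K − N₀)/N₀ = (548600 − 37700)/37700 = 13.552.
Solve 548600/(1 + 13.552·e^(−0.59t)) = 274300: 1 + 13.552·e^(−0.59t) = 2, so e^(−0.59t) = 0.0737913.
−0.59·t = ln(0.0737913) = -2.6065, so t = 2.6065/0.59 = 4.4178.

4.42 hours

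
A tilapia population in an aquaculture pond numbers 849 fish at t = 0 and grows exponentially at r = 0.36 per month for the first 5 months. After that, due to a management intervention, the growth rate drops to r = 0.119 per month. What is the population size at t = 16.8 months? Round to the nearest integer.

20916 fish

Phase 1: N(5) = 849·e^(0.36×5) = 849·e^1.8 = 5136.15.
Phase 2 runs for 16.8 − 5 = 11.8 months at r = 0.119.
N(16.8) = 5136.15·e^(0.119×11.8) = 5136.15·e^1.404 = 20915.8.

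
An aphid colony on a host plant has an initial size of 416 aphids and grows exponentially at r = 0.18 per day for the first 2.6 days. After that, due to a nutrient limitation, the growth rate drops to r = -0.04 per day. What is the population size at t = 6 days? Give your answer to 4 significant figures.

579.8 aphids

Phase 1: N(2.6) = 416·e^(0.18×2.6) = 416·e^0.468 = 664.268.
Phase 2 runs for 6 − 2.6 = 3.4 days at r = -0.04.
N(6) = 664.268·e^(-0.04×3.4) = 664.268·e^-0.136 = 579.801.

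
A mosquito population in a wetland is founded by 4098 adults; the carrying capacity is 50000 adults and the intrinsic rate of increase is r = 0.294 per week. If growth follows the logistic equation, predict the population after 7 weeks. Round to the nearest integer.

20572 adults

A = (K − N₀)/N₀ = (50000 − 4098)/4098 = 11.201.
N(t) = K/(1 + A·e^(−rt)) = 50000/(1 + 11.201×e^(−0.294×7)).
e^(−2.058) = 0.12771; denominator = 1 + 11.201×0.12771 = 2.4305.
N = 50000/2.4305 = 20572.1.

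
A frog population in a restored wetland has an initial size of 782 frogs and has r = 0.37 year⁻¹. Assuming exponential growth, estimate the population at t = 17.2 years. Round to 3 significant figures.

454000 frogs

N(t) = N₀·e^(rt) = 782 × e^(0.37×17.2) = 782 × e^6.364.
e^6.364 ≈ 580.56, so N ≈ 782 × 580.56 = 454001.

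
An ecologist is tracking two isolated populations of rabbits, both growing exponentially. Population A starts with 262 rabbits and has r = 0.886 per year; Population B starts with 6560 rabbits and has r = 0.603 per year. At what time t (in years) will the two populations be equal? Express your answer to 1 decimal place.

Set 262·e^(0.886t) = 6560·e^(0.603t).
e^((0.886 − 0.603)t) = 6560/262 → e^(0.283·t) = 25.038.
0.283·t = ln(25.038) = 3.2204, so t = 3.2204/0.283 = 11.38.

11.4 years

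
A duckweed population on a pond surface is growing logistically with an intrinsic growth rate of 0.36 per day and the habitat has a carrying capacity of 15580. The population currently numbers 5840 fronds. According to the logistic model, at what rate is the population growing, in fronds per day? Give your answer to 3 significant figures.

1310 fronds per day

dN/dt = rN(1 − N/K) = 0.36 × 5840 × (1 − 5840/15580).
1 − 5840/15580 = 0.62516; dN/dt = 0.36 × 5840 × 0.62516 = 1314.3.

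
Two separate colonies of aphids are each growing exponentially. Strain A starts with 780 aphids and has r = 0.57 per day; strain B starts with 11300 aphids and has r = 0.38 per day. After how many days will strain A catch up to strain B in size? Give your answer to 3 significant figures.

Set 780·e^(0.57t) = 11300·e^(0.38t).
e^((0.57 − 0.38)t) = 11300/780 → e^(0.19·t) = 14.487.
0.19·t = ln(14.487) = 2.6733, so t = 2.6733/0.19 = 14.07.

14.1 days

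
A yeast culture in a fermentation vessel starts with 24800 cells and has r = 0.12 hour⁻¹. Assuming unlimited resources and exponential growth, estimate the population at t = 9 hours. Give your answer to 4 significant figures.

73030 cells

N(t) = N₀·e^(rt) = 24800 × e^(0.12×9) = 24800 × e^1.08.
e^1.08 ≈ 2.9447, so N ≈ 24800 × 2.9447 = 73028.1.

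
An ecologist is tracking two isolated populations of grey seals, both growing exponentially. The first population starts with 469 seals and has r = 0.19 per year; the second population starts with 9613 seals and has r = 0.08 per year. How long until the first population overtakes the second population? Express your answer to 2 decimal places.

Set 469·e^(0.19t) = 9613·e^(0.08t).
e^((0.19 − 0.08)t) = 9613/469 → e^(0.11·t) = 20.497.
0.11·t = ln(20.497) = 3.0203, so t = 3.0203/0.11 = 27.457.

27.46 years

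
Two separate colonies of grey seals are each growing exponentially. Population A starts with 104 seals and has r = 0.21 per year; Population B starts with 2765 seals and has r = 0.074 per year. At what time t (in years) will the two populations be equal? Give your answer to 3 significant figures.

24.1 years

Set 104·e^(0.21t) = 2765·e^(0.074t).
e^((0.21 − 0.074)t) = 2765/104 → e^(0.136·t) = 26.587.
0.136·t = ln(26.587) = 3.2804, so t = 3.2804/0.136 = 24.121.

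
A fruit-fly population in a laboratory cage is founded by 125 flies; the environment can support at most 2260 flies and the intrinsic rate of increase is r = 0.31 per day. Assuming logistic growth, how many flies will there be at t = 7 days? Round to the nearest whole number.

766 flies

A = (K − N₀)/N₀ = (2260 − 125)/125 = 17.08.
N(t) = K/(1 + A·e^(−rt)) = 2260/(1 + 17.08×e^(−0.31×7)).
e^(−2.17) = 0.11418; denominator = 1 + 17.08×0.11418 = 2.9502.
N = 2260/2.9502 = 766.062.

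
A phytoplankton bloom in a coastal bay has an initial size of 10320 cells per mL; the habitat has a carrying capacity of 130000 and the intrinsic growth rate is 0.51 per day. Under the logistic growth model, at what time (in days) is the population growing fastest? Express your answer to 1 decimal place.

4.8 days

Logistic growth is fastest at N = K/2 = 65000.
A = (K − N₀)/N₀ = 11.597. Set K/(1 + A·e^(−rt)) = K/2 → A·e^(−rt) = 1.
e^(−0.51t) = 1/11.597 = 0.0862299, so t = ln(11.597)/0.51 = 2.4507/0.51 = 4.8054.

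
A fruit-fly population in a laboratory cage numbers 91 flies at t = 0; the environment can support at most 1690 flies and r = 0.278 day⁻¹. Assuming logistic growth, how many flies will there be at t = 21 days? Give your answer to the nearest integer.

1608 flies

A = (K − N₀)/N₀ = (1690 − 91)/91 = 17.571.
N(t) = K/(1 + A·e^(−rt)) = 1690/(1 + 17.571×e^(−0.278×21)).
e^(−5.838) = 0.0029147; denominator = 1 + 17.571×0.0029147 = 1.0512.
N = 1690/1.0512 = 1607.66.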